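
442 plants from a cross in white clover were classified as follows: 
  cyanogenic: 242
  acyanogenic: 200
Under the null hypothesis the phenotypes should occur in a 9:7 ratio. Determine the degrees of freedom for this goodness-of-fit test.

A goodness-of-fit test with 2 phenotype classes has df = 2 − 1 = 1.

1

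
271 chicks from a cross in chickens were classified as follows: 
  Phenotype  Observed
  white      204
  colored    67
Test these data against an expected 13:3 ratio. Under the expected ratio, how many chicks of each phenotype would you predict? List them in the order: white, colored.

220.1875, 50.8125

Under the 13:3 hypothesis (Σ ratio = 16, N = 271):
  white: 271 × 13/16 = 220.1875
  colored: 271 × 3/16 = 50.8125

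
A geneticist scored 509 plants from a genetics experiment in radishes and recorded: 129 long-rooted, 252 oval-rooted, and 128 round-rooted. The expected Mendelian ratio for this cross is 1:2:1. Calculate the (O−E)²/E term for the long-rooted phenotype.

Expected counts for N = 509 under a 1:2:1 ratio (total parts = 4):
  long-rooted: 509 × 1/4 = 127.25
  oval-rooted: 509 × 2/4 = 254.5
  round-rooted: 509 × 1/4 = 127.25
Contribution of long-rooted: (129 − 127.25)² / 127.25 = 0.0241

0.024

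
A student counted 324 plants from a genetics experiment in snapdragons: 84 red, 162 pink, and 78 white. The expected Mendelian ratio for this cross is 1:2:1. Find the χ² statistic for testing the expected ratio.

Under the 1:2:1 hypothesis (Σ ratio = 4, N = 324):
  red: 324 × 1/4 = 81
  pink: 324 × 2/4 = 162
  white: 324 × 1/4 = 81
χ² = Σ (O − E)² / E
  red: (84 − 81)² / 81 = 0.1111
  pink: (162 − 162)² / 162 = 0.0000
  white: (78 − 81)² / 81 = 0.1111
χ² = 0.1111 + 0.0000 + 0.1111 = 0.2222 ≈ 0.222

0.222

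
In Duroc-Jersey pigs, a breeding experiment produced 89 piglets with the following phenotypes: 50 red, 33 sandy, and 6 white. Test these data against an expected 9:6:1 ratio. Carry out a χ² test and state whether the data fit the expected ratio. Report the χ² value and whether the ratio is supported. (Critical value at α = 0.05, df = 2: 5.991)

The 9:6:1 ratio has 16 parts, so with N = 89 the expected counts are:
  red: 89 × 9/16 = 50.0625
  sandy: 89 × 6/16 = 33.375
  white: 89 × 1/16 = 5.5625
χ² = Σ (O − E)² / E
  red: (50 − 50.0625)² / 50.0625 = 0.0001
  sandy: (33 − 33.375)² / 33.375 = 0.0042
  white: (6 − 5.5625)² / 5.5625 = 0.0344
χ² = 0.0001 + 0.0042 + 0.0344 = 0.0387 ≈ 0.039
Degrees of freedom = 3 − 1 = 2; critical value at α = 0.05 is 5.991.
Since 0.039 < 5.991, we fail to reject the null hypothesis — the data are consistent with the 9:6:1 ratio.

0.039; consistent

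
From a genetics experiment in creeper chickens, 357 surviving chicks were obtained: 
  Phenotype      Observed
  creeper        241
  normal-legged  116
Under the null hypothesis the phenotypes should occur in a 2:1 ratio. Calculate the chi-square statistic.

The 2:1 ratio has 3 parts, so with N = 357 the expected counts are:
  creeper: 357 × 2/3 = 238
  normal-legged: 357 × 1/3 = 119
χ² = Σ (O − E)² / E
  creeper: (241 − 238)² / 238 = 0.0378
  normal-legged: (116 − 119)² / 119 = 0.0756
χ² = 0.0378 + 0.0756 = 0.1134 ≈ 0.113

0.113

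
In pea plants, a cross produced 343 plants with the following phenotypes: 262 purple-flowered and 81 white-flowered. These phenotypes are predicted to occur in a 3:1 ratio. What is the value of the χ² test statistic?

0.351

Under the 3:1 hypothesis (Σ ratio = 4, N = 343):
  purple-flowered: 343 × 3/4 = 257.25
  white-flowered: 343 × 1/4 = 85.75
χ² = Σ (O − E)² / E
  purple-flowered: (262 − 257.25)² / 257.25 = 0.0877
  white-flowered: (81 − 85.75)² / 85.75 = 0.2631
χ² = 0.0877 + 0.2631 = 0.3508 ≈ 0.351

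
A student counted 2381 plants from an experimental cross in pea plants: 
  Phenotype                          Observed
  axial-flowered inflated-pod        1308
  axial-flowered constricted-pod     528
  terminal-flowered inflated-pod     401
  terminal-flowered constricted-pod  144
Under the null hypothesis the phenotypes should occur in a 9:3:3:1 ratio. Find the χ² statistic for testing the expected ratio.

Expected counts for N = 2381 under a 9:3:3:1 ratio (total parts = 16):
  axial-flowered inflated-pod: 2381 × 9/16 = 1339.3125
  axial-flowered constricted-pod: 2381 × 3/16 = 446.4375
  terminal-flowered inflated-pod: 2381 × 3/16 = 446.4375
  terminal-flowered constricted-pod: 2381 × 1/16 = 148.8125
χ² = Σ (O − E)² / E
  axial-flowered inflated-pod: (1308 − 1339.3125)² / 1339.3125 = 0.7321
  axial-flowered constricted-pod: (528 − 446.4375)² / 446.4375 = 14.9012
  terminal-flowered inflated-pod: (401 − 446.4375)² / 446.4375 = 4.6245
  terminal-flowered constricted-pod: (144 − 148.8125)² / 148.8125 = 0.1556
χ² = 0.7321 + 14.9012 + 4.6245 + 0.1556 = 20.4134 ≈ 20.413

20.413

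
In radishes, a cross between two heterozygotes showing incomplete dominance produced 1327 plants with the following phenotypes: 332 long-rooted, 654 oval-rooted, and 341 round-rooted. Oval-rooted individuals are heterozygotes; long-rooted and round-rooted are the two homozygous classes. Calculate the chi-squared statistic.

0.394

With incomplete dominance, a heterozygote × heterozygote cross gives a 1:2:1 phenotypic ratio.
Total ratio parts = 4. Expected numbers out of 1327:
  long-rooted: 1327 × 1/4 = 331.75
  oval-rooted: 1327 × 2/4 = 663.5
  round-rooted: 1327 × 1/4 = 331.75
χ² = Σ (O − E)² / E
  long-rooted: (332 − 331.75)² / 331.75 = 0.0002
  oval-rooted: (654 − 663.5)² / 663.5 = 0.1360
  round-rooted: (341 − 331.75)² / 331.75 = 0.2579
χ² = 0.0002 + 0.1360 + 0.2579 = 0.3941 ≈ 0.394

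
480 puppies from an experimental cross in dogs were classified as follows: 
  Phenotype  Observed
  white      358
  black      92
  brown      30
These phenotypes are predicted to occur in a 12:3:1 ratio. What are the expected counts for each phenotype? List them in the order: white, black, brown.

Under the 12:3:1 hypothesis (Σ ratio = 16, N = 480):
  white: 480 × 12/16 = 360
  black: 480 × 3/16 = 90
  brown: 480 × 1/16 = 30

360, 90, 30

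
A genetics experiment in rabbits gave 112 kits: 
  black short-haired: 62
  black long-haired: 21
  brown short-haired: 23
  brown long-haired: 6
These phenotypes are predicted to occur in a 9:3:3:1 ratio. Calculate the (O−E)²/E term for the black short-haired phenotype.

Total ratio parts = 16. Expected numbers out of 112:
  black short-haired: 112 × 9/16 = 63
  black long-haired: 112 × 3/16 = 21
  brown short-haired: 112 × 3/16 = 21
  brown long-haired: 112 × 1/16 = 7
Contribution of black short-haired: (62 − 63)² / 63 = 0.0159

0.016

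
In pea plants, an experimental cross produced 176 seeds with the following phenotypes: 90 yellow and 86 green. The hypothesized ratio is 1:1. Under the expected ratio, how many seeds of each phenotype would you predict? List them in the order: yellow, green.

88, 88

Expected counts for N = 176 under a 1:1 ratio (total parts = 2):
  yellow: 176 × 1/2 = 88
  green: 176 × 1/2 = 88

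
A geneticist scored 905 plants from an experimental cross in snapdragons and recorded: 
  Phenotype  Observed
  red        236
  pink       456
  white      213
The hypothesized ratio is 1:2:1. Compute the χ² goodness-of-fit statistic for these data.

Total ratio parts = 4. Expected numbers out of 905:
  red: 905 × 1/4 = 226.25
  pink: 905 × 2/4 = 452.5
  white: 905 × 1/4 = 226.25
χ² = Σ (O − E)² / E
  red: (236 − 226.25)² / 226.25 = 0.4202
  pink: (456 − 452.5)² / 452.5 = 0.0271
  white: (213 − 226.25)² / 226.25 = 0.7760
χ² = 0.4202 + 0.0271 + 0.7760 = 1.2233 ≈ 1.223

1.223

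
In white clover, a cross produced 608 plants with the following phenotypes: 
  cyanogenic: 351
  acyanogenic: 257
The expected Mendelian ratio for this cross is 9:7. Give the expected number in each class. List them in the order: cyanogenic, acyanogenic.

Expected counts for N = 608 under a 9:7 ratio (total parts = 16):
  cyanogenic: 608 × 9/16 = 342
  acyanogenic: 608 × 7/16 = 266

342, 266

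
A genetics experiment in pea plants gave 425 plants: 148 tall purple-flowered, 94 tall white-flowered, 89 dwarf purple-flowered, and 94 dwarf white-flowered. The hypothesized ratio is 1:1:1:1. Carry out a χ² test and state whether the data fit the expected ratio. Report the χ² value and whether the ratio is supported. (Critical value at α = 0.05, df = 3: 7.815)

Total ratio parts = 4. Expected numbers out of 425:
  tall purple-flowered: 425 × 1/4 = 106.25
  tall white-flowered: 425 × 1/4 = 106.25
  dwarf purple-flowered: 425 × 1/4 = 106.25
  dwarf white-flowered: 425 × 1/4 = 106.25
χ² = Σ (O − E)² / E
  tall purple-flowered: (148 − 106.25)² / 106.25 = 16.4053
  tall white-flowered: (94 − 106.25)² / 106.25 = 1.4124
  dwarf purple-flowered: (89 − 106.25)² / 106.25 = 2.8006
  dwarf white-flowered: (94 − 106.25)² / 106.25 = 1.4124
χ² = 16.4053 + 1.4124 + 2.8006 + 1.4124 = 22.0307 ≈ 22.031
Degrees of freedom = 4 − 1 = 3; critical value at α = 0.05 is 7.815.
Since 22.031 > 7.815, we reject the null hypothesis — the data do not fit the 1:1:1:1 ratio.

22.031; not consistent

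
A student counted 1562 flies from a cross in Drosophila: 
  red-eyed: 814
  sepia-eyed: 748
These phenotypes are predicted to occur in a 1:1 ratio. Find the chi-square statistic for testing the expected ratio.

Expected counts for N = 1562 under a 1:1 ratio (total parts = 2):
  red-eyed: 1562 × 1/2 = 781
  sepia-eyed: 1562 × 1/2 = 781
χ² = Σ (O − E)² / E
  red-eyed: (814 − 781)² / 781 = 1.3944
  sepia-eyed: (748 − 781)² / 781 = 1.3944
χ² = 1.3944 + 1.3944 = 2.7888 ≈ 2.789

2.789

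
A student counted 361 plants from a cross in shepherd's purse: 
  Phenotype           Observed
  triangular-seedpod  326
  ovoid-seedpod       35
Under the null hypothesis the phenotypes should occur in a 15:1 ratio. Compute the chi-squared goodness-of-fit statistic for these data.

7.313

The 15:1 ratio has 16 parts, so with N = 361 the expected counts are:
  triangular-seedpod: 361 × 15/16 = 338.4375
  ovoid-seedpod: 361 × 1/16 = 22.5625
χ² = Σ (O − E)² / E
  triangular-seedpod: (326 − 338.4375)² / 338.4375 = 0.4571
  ovoid-seedpod: (35 − 22.5625)² / 22.5625 = 6.8561
χ² = 0.4571 + 6.8561 = 7.3132 ≈ 7.313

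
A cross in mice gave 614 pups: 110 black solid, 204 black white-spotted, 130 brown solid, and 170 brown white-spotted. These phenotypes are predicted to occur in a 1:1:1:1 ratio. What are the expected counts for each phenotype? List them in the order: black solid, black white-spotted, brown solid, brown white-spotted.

The 1:1:1:1 ratio has 4 parts, so with N = 614 the expected counts are:
  black solid: 614 × 1/4 = 153.5
  black white-spotted: 614 × 1/4 = 153.5
  brown solid: 614 × 1/4 = 153.5
  brown white-spotted: 614 × 1/4 = 153.5

153.5, 153.5, 153.5, 153.5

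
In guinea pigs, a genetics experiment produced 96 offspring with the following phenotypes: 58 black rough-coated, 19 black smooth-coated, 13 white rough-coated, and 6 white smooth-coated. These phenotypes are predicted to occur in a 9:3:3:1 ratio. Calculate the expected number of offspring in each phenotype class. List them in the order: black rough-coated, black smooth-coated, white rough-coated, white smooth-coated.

Under the 9:3:3:1 hypothesis (Σ ratio = 16, N = 96):
  black rough-coated: 96 × 9/16 = 54
  black smooth-coated: 96 × 3/16 = 18
  white rough-coated: 96 × 3/16 = 18
  white smooth-coated: 96 × 1/16 = 6

54, 18, 18, 6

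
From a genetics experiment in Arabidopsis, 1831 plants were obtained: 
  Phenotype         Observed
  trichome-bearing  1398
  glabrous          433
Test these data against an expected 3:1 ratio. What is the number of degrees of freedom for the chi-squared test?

1

A goodness-of-fit test with 2 phenotype classes has df = 2 − 1 = 1.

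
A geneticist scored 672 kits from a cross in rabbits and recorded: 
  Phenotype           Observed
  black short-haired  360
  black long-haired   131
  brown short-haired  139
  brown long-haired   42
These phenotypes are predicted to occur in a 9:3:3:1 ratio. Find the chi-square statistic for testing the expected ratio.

Under the 9:3:3:1 hypothesis (Σ ratio = 16, N = 672):
  black short-haired: 672 × 9/16 = 378
  black long-haired: 672 × 3/16 = 126
  brown short-haired: 672 × 3/16 = 126
  brown long-haired: 672 × 1/16 = 42
χ² = Σ (O − E)² / E
  black short-haired: (360 − 378)² / 378 = 0.8571
  black long-haired: (131 − 126)² / 126 = 0.1984
  brown short-haired: (139 − 126)² / 126 = 1.3413
  brown long-haired: (42 − 42)² / 42 = 0.0000
χ² = 0.8571 + 0.1984 + 1.3413 + 0.0000 = 2.3968 ≈ 2.397

2.397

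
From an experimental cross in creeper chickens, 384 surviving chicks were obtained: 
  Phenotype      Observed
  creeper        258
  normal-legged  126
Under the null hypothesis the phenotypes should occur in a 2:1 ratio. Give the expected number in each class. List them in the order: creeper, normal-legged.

Under the 2:1 hypothesis (Σ ratio = 3, N = 384):
  creeper: 384 × 2/3 = 256
  normal-legged: 384 × 1/3 = 128

256, 128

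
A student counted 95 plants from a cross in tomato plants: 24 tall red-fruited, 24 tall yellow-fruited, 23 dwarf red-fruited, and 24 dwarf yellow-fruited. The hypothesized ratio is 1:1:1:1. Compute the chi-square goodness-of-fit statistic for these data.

0.032

Under the 1:1:1:1 hypothesis (Σ ratio = 4, N = 95):
  tall red-fruited: 95 × 1/4 = 23.75
  tall yellow-fruited: 95 × 1/4 = 23.75
  dwarf red-fruited: 95 × 1/4 = 23.75
  dwarf yellow-fruited: 95 × 1/4 = 23.75
χ² = Σ (O − E)² / E
  tall red-fruited: (24 − 23.75)² / 23.75 = 0.0026
  tall yellow-fruited: (24 − 23.75)² / 23.75 = 0.0026
  dwarf red-fruited: (23 − 23.75)² / 23.75 = 0.0237
  dwarf yellow-fruited: (24 − 23.75)² / 23.75 = 0.0026
χ² = 0.0026 + 0.0026 + 0.0237 + 0.0026 = 0.0315 ≈ 0.032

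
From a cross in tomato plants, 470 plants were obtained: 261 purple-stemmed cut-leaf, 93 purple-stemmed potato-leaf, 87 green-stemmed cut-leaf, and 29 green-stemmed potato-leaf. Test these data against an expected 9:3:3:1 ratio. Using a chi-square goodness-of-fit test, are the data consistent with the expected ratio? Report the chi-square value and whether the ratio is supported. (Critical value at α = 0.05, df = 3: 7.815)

0.332; consistent

The 9:3:3:1 ratio has 16 parts, so with N = 470 the expected counts are:
  purple-stemmed cut-leaf: 470 × 9/16 = 264.375
  purple-stemmed potato-leaf: 470 × 3/16 = 88.125
  green-stemmed cut-leaf: 470 × 3/16 = 88.125
  green-stemmed potato-leaf: 470 × 1/16 = 29.375
χ² = Σ (O − E)² / E
  purple-stemmed cut-leaf: (261 − 264.375)² / 264.375 = 0.0431
  purple-stemmed potato-leaf: (93 − 88.125)² / 88.125 = 0.2697
  green-stemmed cut-leaf: (87 − 88.125)² / 88.125 = 0.0144
  green-stemmed potato-leaf: (29 − 29.375)² / 29.375 = 0.0048
χ² = 0.0431 + 0.2697 + 0.0144 + 0.0048 = 0.332
Degrees of freedom = 4 − 1 = 3; critical value at α = 0.05 is 7.815.
Since 0.332 < 7.815, we fail to reject the null hypothesis — the data are consistent with the 9:3:3:1 ratio.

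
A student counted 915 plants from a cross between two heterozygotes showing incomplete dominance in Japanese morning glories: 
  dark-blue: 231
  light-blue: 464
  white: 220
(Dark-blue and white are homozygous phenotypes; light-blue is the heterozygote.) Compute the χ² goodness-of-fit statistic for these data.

0.449

With incomplete dominance, a heterozygote × heterozygote cross gives a 1:2:1 phenotypic ratio.
Total ratio parts = 4. Expected numbers out of 915:
  dark-blue: 915 × 1/4 = 228.75
  light-blue: 915 × 2/4 = 457.5
  white: 915 × 1/4 = 228.75
χ² = Σ (O − E)² / E
  dark-blue: (231 − 228.75)² / 228.75 = 0.0221
  light-blue: (464 − 457.5)² / 457.5 = 0.0923
  white: (220 − 228.75)² / 228.75 = 0.3347
χ² = 0.0221 + 0.0923 + 0.3347 = 0.4491 ≈ 0.449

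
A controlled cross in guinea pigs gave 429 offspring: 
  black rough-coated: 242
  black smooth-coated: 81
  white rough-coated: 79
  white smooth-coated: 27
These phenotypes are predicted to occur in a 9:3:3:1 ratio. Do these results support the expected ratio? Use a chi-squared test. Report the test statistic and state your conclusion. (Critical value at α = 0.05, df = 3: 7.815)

Total ratio parts = 16. Expected numbers out of 429:
  black rough-coated: 429 × 9/16 = 241.3125
  black smooth-coated: 429 × 3/16 = 80.4375
  white rough-coated: 429 × 3/16 = 80.4375
  white smooth-coated: 429 × 1/16 = 26.8125
χ² = Σ (O − E)² / E
  black rough-coated: (242 − 241.3125)² / 241.3125 = 0.0020
  black smooth-coated: (81 − 80.4375)² / 80.4375 = 0.0039
  white rough-coated: (79 − 80.4375)² / 80.4375 = 0.0257
  white smooth-coated: (27 − 26.8125)² / 26.8125 = 0.0013
χ² = 0.0020 + 0.0039 + 0.0257 + 0.0013 = 0.0329 ≈ 0.033
Degrees of freedom = 4 − 1 = 3; critical value at α = 0.05 is 7.815.
Since 0.033 < 7.815, we fail to reject the null hypothesis — the data are consistent with the 9:3:3:1 ratio.

0.033; consistent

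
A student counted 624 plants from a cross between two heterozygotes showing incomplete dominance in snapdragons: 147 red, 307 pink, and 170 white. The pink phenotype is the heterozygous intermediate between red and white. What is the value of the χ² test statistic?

1.856

With incomplete dominance, a heterozygote × heterozygote cross gives a 1:2:1 phenotypic ratio.
The 1:2:1 ratio has 4 parts, so with N = 624 the expected counts are:
  red: 624 × 1/4 = 156
  pink: 624 × 2/4 = 312
  white: 624 × 1/4 = 156
χ² = Σ (O − E)² / E
  red: (147 − 156)² / 156 = 0.5192
  pink: (307 − 312)² / 312 = 0.0801
  white: (170 − 156)² / 156 = 1.2564
χ² = 0.5192 + 0.0801 + 1.2564 = 1.8557 ≈ 1.856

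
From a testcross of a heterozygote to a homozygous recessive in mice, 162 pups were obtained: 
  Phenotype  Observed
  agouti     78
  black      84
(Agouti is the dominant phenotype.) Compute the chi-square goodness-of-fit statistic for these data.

A testcross of a heterozygote (Aa × aa) gives a 1:1 phenotypic ratio.
The 1:1 ratio has 2 parts, so with N = 162 the expected counts are:
  agouti: 162 × 1/2 = 81
  black: 162 × 1/2 = 81
χ² = Σ (O − E)² / E
  agouti: (78 − 81)² / 81 = 0.1111
  black: (84 − 81)² / 81 = 0.1111
χ² = 0.1111 + 0.1111 = 0.2222 ≈ 0.222

0.222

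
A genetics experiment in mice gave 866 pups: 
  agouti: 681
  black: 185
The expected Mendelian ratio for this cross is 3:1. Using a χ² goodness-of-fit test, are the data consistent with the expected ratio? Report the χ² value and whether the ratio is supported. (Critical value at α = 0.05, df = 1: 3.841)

6.111; not consistent

Total ratio parts = 4. Expected numbers out of 866:
  agouti: 866 × 3/4 = 649.5
  black: 866 × 1/4 = 216.5
χ² = Σ (O − E)² / E
  agouti: (681 − 649.5)² / 649.5 = 1.5277
  black: (185 − 216.5)² / 216.5 = 4.5831
χ² = 1.5277 + 4.5831 = 6.1108 ≈ 6.111
Degrees of freedom = 2 − 1 = 1; critical value at α = 0.05 is 3.841.
Since 6.111 > 3.841, we reject the null hypothesis — the data do not fit the 3:1 ratio.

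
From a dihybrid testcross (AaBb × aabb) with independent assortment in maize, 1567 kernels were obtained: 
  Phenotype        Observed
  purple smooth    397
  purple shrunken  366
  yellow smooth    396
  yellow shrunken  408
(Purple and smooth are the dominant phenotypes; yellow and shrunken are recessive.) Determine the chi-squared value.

A dihybrid testcross with independent assortment gives a 1:1:1:1 ratio.
Under the 1:1:1:1 hypothesis (Σ ratio = 4, N = 1567):
  purple smooth: 1567 × 1/4 = 391.75
  purple shrunken: 1567 × 1/4 = 391.75
  yellow smooth: 1567 × 1/4 = 391.75
  yellow shrunken: 1567 × 1/4 = 391.75
χ² = Σ (O − E)² / E
  purple smooth: (397 − 391.75)² / 391.75 = 0.0704
  purple shrunken: (366 − 391.75)² / 391.75 = 1.6926
  yellow smooth: (396 − 391.75)² / 391.75 = 0.0461
  yellow shrunken: (408 − 391.75)² / 391.75 = 0.6741
χ² = 0.0704 + 1.6926 + 0.0461 + 0.6741 = 2.4832 ≈ 2.483

2.483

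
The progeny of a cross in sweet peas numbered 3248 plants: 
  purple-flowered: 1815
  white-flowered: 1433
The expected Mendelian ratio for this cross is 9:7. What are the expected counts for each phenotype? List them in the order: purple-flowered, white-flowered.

Total ratio parts = 16. Expected numbers out of 3248:
  purple-flowered: 3248 × 9/16 = 1827
  white-flowered: 3248 × 7/16 = 1421

1827, 1421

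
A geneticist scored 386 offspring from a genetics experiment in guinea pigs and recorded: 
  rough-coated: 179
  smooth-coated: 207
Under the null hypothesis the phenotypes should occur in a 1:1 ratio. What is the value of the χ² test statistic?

Expected counts for N = 386 under a 1:1 ratio (total parts = 2):
  rough-coated: 386 × 1/2 = 193
  smooth-coated: 386 × 1/2 = 193
χ² = Σ (O − E)² / E
  rough-coated: (179 − 193)² / 193 = 1.0155
  smooth-coated: (207 − 193)² / 193 = 1.0155
χ² = 1.0155 + 1.0155 = 2.031

2.031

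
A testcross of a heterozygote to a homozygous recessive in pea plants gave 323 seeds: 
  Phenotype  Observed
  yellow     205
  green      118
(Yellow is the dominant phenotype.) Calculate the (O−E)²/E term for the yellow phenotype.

A testcross of a heterozygote (Aa × aa) gives a 1:1 phenotypic ratio.
Under the 1:1 hypothesis (Σ ratio = 2, N = 323):
  yellow: 323 × 1/2 = 161.5
  green: 323 × 1/2 = 161.5
Contribution of yellow: (205 − 161.5)² / 161.5 = 11.7167

11.717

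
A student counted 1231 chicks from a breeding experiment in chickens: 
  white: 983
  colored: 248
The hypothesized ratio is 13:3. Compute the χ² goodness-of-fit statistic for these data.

1.575

Total ratio parts = 16. Expected numbers out of 1231:
  white: 1231 × 13/16 = 1000.1875
  colored: 1231 × 3/16 = 230.8125
χ² = Σ (O − E)² / E
  white: (983 − 1000.1875)² / 1000.1875 = 0.2954
  colored: (248 − 230.8125)² / 230.8125 = 1.2799
χ² = 0.2954 + 1.2799 = 1.5753 ≈ 1.575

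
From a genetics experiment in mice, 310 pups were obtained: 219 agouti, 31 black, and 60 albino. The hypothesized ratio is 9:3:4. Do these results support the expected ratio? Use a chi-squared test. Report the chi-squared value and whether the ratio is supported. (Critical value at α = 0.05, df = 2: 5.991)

The 9:3:4 ratio has 16 parts, so with N = 310 the expected counts are:
  agouti: 310 × 9/16 = 174.375
  black: 310 × 3/16 = 58.125
  albino: 310 × 4/16 = 77.5
χ² = Σ (O − E)² / E
  agouti: (219 − 174.375)² / 174.375 = 11.4202
  black: (31 − 58.125)² / 58.125 = 12.6583
  albino: (60 − 77.5)² / 77.5 = 3.9516
χ² = 11.4202 + 12.6583 + 3.9516 = 28.0301 ≈ 28.030
Degrees of freedom = 3 − 1 = 2; critical value at α = 0.05 is 5.991.
Since 28.030 > 5.991, we reject the null hypothesis — the data do not fit the 9:3:4 ratio.

28.030; not consistent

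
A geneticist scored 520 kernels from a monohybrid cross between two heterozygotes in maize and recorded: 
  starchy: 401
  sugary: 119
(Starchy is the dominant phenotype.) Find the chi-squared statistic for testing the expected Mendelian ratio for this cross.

For a monohybrid cross between heterozygotes with complete dominance, the expected phenotypic ratio is 3:1.
Under the 3:1 hypothesis (Σ ratio = 4, N = 520):
  starchy: 520 × 3/4 = 390
  sugary: 520 × 1/4 = 130
χ² = Σ (O − E)² / E
  starchy: (401 − 390)² / 390 = 0.3103
  sugary: (119 − 130)² / 130 = 0.9308
χ² = 0.3103 + 0.9308 = 1.2411 ≈ 1.241

1.241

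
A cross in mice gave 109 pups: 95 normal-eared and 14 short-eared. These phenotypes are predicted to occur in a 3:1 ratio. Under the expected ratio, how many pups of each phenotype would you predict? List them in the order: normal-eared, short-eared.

81.75, 27.25

Expected counts for N = 109 under a 3:1 ratio (total parts = 4):
  normal-eared: 109 × 3/4 = 81.75
  short-eared: 109 × 1/4 = 27.25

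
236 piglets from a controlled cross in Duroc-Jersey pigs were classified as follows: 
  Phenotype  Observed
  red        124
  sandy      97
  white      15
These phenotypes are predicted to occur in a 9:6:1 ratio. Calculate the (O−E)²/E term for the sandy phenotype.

0.816

Under the 9:6:1 hypothesis (Σ ratio = 16, N = 236):
  red: 236 × 9/16 = 132.75
  sandy: 236 × 6/16 = 88.5
  white: 236 × 1/16 = 14.75
Contribution of sandy: (97 − 88.5)² / 88.5 = 0.8164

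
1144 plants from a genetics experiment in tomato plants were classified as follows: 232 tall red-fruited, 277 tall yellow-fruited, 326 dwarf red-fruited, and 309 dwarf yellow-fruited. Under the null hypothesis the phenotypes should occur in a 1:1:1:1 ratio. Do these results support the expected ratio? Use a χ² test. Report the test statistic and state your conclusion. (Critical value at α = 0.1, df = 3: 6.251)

Total ratio parts = 4. Expected numbers out of 1144:
  tall red-fruited: 1144 × 1/4 = 286
  tall yellow-fruited: 1144 × 1/4 = 286
  dwarf red-fruited: 1144 × 1/4 = 286
  dwarf yellow-fruited: 1144 × 1/4 = 286
χ² = Σ (O − E)² / E
  tall red-fruited: (232 − 286)² / 286 = 10.1958
  tall yellow-fruited: (277 − 286)² / 286 = 0.2832
  dwarf red-fruited: (326 − 286)² / 286 = 5.5944
  dwarf yellow-fruited: (309 − 286)² / 286 = 1.8497
χ² = 10.1958 + 0.2832 + 5.5944 + 1.8497 = 17.9231 ≈ 17.923
Degrees of freedom = 4 − 1 = 3; critical value at α = 0.1 is 6.251.
Since 17.923 > 6.251, we reject the null hypothesis — the data do not fit the 1:1:1:1 ratio.

17.923; not consistent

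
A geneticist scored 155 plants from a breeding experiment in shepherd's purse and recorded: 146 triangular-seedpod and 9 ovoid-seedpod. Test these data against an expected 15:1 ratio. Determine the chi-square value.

0.052

The 15:1 ratio has 16 parts, so with N = 155 the expected counts are:
  triangular-seedpod: 155 × 15/16 = 145.3125
  ovoid-seedpod: 155 × 1/16 = 9.6875
χ² = Σ (O − E)² / E
  triangular-seedpod: (146 − 145.3125)² / 145.3125 = 0.0033
  ovoid-seedpod: (9 − 9.6875)² / 9.6875 = 0.0488
χ² = 0.0033 + 0.0488 = 0.0521 ≈ 0.052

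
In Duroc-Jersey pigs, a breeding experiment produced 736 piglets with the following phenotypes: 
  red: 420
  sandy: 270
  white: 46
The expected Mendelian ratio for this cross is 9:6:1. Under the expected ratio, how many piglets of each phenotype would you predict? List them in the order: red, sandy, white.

Expected counts for N = 736 under a 9:6:1 ratio (total parts = 16):
  red: 736 × 9/16 = 414
  sandy: 736 × 6/16 = 276
  white: 736 × 1/16 = 46

414, 276, 46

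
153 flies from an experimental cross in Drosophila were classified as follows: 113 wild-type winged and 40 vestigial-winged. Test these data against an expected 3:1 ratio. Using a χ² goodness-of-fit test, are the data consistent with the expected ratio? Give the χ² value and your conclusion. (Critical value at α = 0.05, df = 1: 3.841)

0.107; consistent

Under the 3:1 hypothesis (Σ ratio = 4, N = 153):
  wild-type winged: 153 × 3/4 = 114.75
  vestigial-winged: 153 × 1/4 = 38.25
χ² = Σ (O − E)² / E
  wild-type winged: (113 − 114.75)² / 114.75 = 0.0267
  vestigial-winged: (40 − 38.25)² / 38.25 = 0.0801
χ² = 0.0267 + 0.0801 = 0.1068 ≈ 0.107
Degrees of freedom = 2 − 1 = 1; critical value at α = 0.05 is 3.841.
Since 0.107 < 3.841, we fail to reject the null hypothesis — the data are consistent with the 3:1 ratio.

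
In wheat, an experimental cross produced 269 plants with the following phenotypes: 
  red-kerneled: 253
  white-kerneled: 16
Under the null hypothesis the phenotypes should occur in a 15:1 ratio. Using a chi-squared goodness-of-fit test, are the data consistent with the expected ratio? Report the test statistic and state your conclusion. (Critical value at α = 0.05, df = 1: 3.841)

0.042; consistent

Total ratio parts = 16. Expected numbers out of 269:
  red-kerneled: 269 × 15/16 = 252.1875
  white-kerneled: 269 × 1/16 = 16.8125
χ² = Σ (O − E)² / E
  red-kerneled: (253 − 252.1875)² / 252.1875 = 0.0026
  white-kerneled: (16 − 16.8125)² / 16.8125 = 0.0393
χ² = 0.0026 + 0.0393 = 0.0419 ≈ 0.042
Degrees of freedom = 2 − 1 = 1; critical value at α = 0.05 is 3.841.
Since 0.042 < 3.841, we fail to reject the null hypothesis — the data are consistent with the 15:1 ratio.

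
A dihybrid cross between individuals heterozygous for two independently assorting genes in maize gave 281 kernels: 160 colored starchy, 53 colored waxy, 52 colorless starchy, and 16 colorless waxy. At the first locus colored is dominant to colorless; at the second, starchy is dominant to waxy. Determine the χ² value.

0.174

A dihybrid F₂ with independent assortment and complete dominance at both loci gives a 9:3:3:1 phenotypic ratio.
Expected counts for N = 281 under a 9:3:3:1 ratio (total parts = 16):
  colored starchy: 281 × 9/16 = 158.0625
  colored waxy: 281 × 3/16 = 52.6875
  colorless starchy: 281 × 3/16 = 52.6875
  colorless waxy: 281 × 1/16 = 17.5625
χ² = Σ (O − E)² / E
  colored starchy: (160 − 158.0625)² / 158.0625 = 0.0237
  colored waxy: (53 − 52.6875)² / 52.6875 = 0.0019
  colorless starchy: (52 − 52.6875)² / 52.6875 = 0.0090
  colorless waxy: (16 − 17.5625)² / 17.5625 = 0.1390
χ² = 0.0237 + 0.0019 + 0.0090 + 0.1390 = 0.1736 ≈ 0.174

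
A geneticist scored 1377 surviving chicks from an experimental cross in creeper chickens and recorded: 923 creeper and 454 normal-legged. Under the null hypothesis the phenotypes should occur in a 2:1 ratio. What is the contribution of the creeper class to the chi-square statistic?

0.027

Expected counts for N = 1377 under a 2:1 ratio (total parts = 3):
  creeper: 1377 × 2/3 = 918
  normal-legged: 1377 × 1/3 = 459
Contribution of creeper: (923 − 918)² / 918 = 0.0272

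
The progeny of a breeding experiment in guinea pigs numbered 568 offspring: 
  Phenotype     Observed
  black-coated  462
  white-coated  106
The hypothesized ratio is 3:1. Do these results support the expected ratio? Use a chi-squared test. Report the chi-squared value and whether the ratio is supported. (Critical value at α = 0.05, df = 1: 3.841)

Total ratio parts = 4. Expected numbers out of 568:
  black-coated: 568 × 3/4 = 426
  white-coated: 568 × 1/4 = 142
χ² = Σ (O − E)² / E
  black-coated: (462 − 426)² / 426 = 3.0423
  white-coated: (106 − 142)² / 142 = 9.1268
χ² = 3.0423 + 9.1268 = 12.1691 ≈ 12.169
Degrees of freedom = 2 − 1 = 1; critical value at α = 0.05 is 3.841.
Since 12.169 > 3.841, we reject the null hypothesis — the data do not fit the 3:1 ratio.

12.169; not consistent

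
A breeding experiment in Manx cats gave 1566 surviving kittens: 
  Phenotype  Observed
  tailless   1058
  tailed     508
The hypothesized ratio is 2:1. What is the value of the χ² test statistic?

Expected counts for N = 1566 under a 2:1 ratio (total parts = 3):
  tailless: 1566 × 2/3 = 1044
  tailed: 1566 × 1/3 = 522
χ² = Σ (O − E)² / E
  tailless: (1058 − 1044)² / 1044 = 0.1877
  tailed: (508 − 522)² / 522 = 0.3755
χ² = 0.1877 + 0.3755 = 0.5632 ≈ 0.563

0.563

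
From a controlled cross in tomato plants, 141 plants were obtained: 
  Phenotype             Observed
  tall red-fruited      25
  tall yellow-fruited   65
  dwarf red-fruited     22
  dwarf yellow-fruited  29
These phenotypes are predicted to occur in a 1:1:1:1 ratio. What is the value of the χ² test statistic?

34.177

Expected counts for N = 141 under a 1:1:1:1 ratio (total parts = 4):
  tall red-fruited: 141 × 1/4 = 35.25
  tall yellow-fruited: 141 × 1/4 = 35.25
  dwarf red-fruited: 141 × 1/4 = 35.25
  dwarf yellow-fruited: 141 × 1/4 = 35.25
χ² = Σ (O − E)² / E
  tall red-fruited: (25 − 35.25)² / 35.25 = 2.9805
  tall yellow-fruited: (65 − 35.25)² / 35.25 = 25.1082
  dwarf red-fruited: (22 − 35.25)² / 35.25 = 4.9805
  dwarf yellow-fruited: (29 − 35.25)² / 35.25 = 1.1082
χ² = 2.9805 + 25.1082 + 4.9805 + 1.1082 = 34.1774 ≈ 34.177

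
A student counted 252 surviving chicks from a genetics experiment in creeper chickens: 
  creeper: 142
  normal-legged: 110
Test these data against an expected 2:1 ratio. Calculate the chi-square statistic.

Under the 2:1 hypothesis (Σ ratio = 3, N = 252):
  creeper: 252 × 2/3 = 168
  normal-legged: 252 × 1/3 = 84
χ² = Σ (O − E)² / E
  creeper: (142 − 168)² / 168 = 4.0238
  normal-legged: (110 − 84)² / 84 = 8.0476
χ² = 4.0238 + 8.0476 = 12.0714 ≈ 12.071

12.071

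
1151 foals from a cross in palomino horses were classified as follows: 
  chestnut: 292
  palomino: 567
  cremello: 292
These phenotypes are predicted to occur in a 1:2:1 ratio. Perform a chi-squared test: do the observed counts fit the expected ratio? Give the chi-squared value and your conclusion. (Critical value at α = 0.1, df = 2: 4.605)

The 1:2:1 ratio has 4 parts, so with N = 1151 the expected counts are:
  chestnut: 1151 × 1/4 = 287.75
  palomino: 1151 × 2/4 = 575.5
  cremello: 1151 × 1/4 = 287.75
χ² = Σ (O − E)² / E
  chestnut: (292 − 287.75)² / 287.75 = 0.0628
  palomino: (567 − 575.5)² / 575.5 = 0.1255
  cremello: (292 − 287.75)² / 287.75 = 0.0628
χ² = 0.0628 + 0.1255 + 0.0628 = 0.2511 ≈ 0.251
Degrees of freedom = 3 − 1 = 2; critical value at α = 0.1 is 4.605.
Since 0.251 < 4.605, we fail to reject the null hypothesis — the data are consistent with the 1:2:1 ratio.

0.251; consistent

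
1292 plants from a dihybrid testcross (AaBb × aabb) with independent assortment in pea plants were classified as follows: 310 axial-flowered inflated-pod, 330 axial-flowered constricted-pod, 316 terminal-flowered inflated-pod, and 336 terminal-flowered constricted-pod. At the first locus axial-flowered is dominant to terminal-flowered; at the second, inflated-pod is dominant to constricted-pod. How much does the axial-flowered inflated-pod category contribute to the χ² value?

0.523

A dihybrid testcross with independent assortment gives a 1:1:1:1 ratio.
Expected counts for N = 1292 under a 1:1:1:1 ratio (total parts = 4):
  axial-flowered inflated-pod: 1292 × 1/4 = 323
  axial-flowered constricted-pod: 1292 × 1/4 = 323
  terminal-flowered inflated-pod: 1292 × 1/4 = 323
  terminal-flowered constricted-pod: 1292 × 1/4 = 323
Contribution of axial-flowered inflated-pod: (310 − 323)² / 323 = 0.5232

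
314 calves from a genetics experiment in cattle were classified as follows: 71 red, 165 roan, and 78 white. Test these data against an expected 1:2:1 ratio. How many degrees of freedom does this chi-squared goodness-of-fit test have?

2

A goodness-of-fit test with 3 phenotype classes has df = 3 − 1 = 2.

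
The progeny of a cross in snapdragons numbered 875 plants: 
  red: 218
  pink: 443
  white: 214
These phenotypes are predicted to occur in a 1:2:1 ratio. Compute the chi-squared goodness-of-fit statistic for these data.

Total ratio parts = 4. Expected numbers out of 875:
  red: 875 × 1/4 = 218.75
  pink: 875 × 2/4 = 437.5
  white: 875 × 1/4 = 218.75
χ² = Σ (O − E)² / E
  red: (218 − 218.75)² / 218.75 = 0.0026
  pink: (443 − 437.5)² / 437.5 = 0.0691
  white: (214 − 218.75)² / 218.75 = 0.1031
χ² = 0.0026 + 0.0691 + 0.1031 = 0.1748 ≈ 0.175

0.175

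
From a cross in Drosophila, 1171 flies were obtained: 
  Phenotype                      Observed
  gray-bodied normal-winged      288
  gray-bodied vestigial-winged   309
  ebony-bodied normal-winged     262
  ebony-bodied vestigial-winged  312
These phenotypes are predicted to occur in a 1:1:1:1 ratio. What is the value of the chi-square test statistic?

The 1:1:1:1 ratio has 4 parts, so with N = 1171 the expected counts are:
  gray-bodied normal-winged: 1171 × 1/4 = 292.75
  gray-bodied vestigial-winged: 1171 × 1/4 = 292.75
  ebony-bodied normal-winged: 1171 × 1/4 = 292.75
  ebony-bodied vestigial-winged: 1171 × 1/4 = 292.75
χ² = Σ (O − E)² / E
  gray-bodied normal-winged: (288 − 292.75)² / 292.75 = 0.0771
  gray-bodied vestigial-winged: (309 − 292.75)² / 292.75 = 0.9020
  ebony-bodied normal-winged: (262 − 292.75)² / 292.75 = 3.2299
  ebony-bodied vestigial-winged: (312 − 292.75)² / 292.75 = 1.2658
χ² = 0.0771 + 0.9020 + 3.2299 + 1.2658 = 5.4748 ≈ 5.475

5.475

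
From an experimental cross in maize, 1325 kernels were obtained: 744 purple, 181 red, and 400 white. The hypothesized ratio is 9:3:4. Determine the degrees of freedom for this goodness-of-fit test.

2

A goodness-of-fit test with 3 phenotype classes has df = 3 − 1 = 2.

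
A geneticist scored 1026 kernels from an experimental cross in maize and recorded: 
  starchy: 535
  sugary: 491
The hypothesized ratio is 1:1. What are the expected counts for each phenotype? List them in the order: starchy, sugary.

Total ratio parts = 2. Expected numbers out of 1026:
  starchy: 1026 × 1/2 = 513
  sugary: 1026 × 1/2 = 513

513, 513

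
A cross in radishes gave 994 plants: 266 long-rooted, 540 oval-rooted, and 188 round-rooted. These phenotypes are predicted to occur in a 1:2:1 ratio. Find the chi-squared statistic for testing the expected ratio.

19.682

The 1:2:1 ratio has 4 parts, so with N = 994 the expected counts are:
  long-rooted: 994 × 1/4 = 248.5
  oval-rooted: 994 × 2/4 = 497
  round-rooted: 994 × 1/4 = 248.5
χ² = Σ (O − E)² / E
  long-rooted: (266 − 248.5)² / 248.5 = 1.2324
  oval-rooted: (540 − 497)² / 497 = 3.7203
  round-rooted: (188 − 248.5)² / 248.5 = 14.7294
χ² = 1.2324 + 3.7203 + 14.7294 = 19.6821 ≈ 19.682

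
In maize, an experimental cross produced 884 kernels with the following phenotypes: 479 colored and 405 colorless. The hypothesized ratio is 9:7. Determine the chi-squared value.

1.531

The 9:7 ratio has 16 parts, so with N = 884 the expected counts are:
  colored: 884 × 9/16 = 497.25
  colorless: 884 × 7/16 = 386.75
χ² = Σ (O − E)² / E
  colored: (479 − 497.25)² / 497.25 = 0.6698
  colorless: (405 − 386.75)² / 386.75 = 0.8612
χ² = 0.6698 + 0.8612 = 1.531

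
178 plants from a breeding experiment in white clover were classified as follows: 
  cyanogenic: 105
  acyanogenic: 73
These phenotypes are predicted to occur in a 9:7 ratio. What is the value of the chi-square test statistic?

Total ratio parts = 16. Expected numbers out of 178:
  cyanogenic: 178 × 9/16 = 100.125
  acyanogenic: 178 × 7/16 = 77.875
χ² = Σ (O − E)² / E
  cyanogenic: (105 − 100.125)² / 100.125 = 0.2374
  acyanogenic: (73 − 77.875)² / 77.875 = 0.3052
χ² = 0.2374 + 0.3052 = 0.5426 ≈ 0.543

0.543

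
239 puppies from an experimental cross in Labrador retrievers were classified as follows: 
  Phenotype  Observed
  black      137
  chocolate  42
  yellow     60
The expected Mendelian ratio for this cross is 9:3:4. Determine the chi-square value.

Expected counts for N = 239 under a 9:3:4 ratio (total parts = 16):
  black: 239 × 9/16 = 134.4375
  chocolate: 239 × 3/16 = 44.8125
  yellow: 239 × 4/16 = 59.75
χ² = Σ (O − E)² / E
  black: (137 − 134.4375)² / 134.4375 = 0.0488
  chocolate: (42 − 44.8125)² / 44.8125 = 0.1765
  yellow: (60 − 59.75)² / 59.75 = 0.0010
χ² = 0.0488 + 0.1765 + 0.0010 = 0.2263 ≈ 0.226

0.226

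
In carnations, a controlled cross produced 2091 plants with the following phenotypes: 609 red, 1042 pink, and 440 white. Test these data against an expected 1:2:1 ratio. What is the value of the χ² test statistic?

Total ratio parts = 4. Expected numbers out of 2091:
  red: 2091 × 1/4 = 522.75
  pink: 2091 × 2/4 = 1045.5
  white: 2091 × 1/4 = 522.75
χ² = Σ (O − E)² / E
  red: (609 − 522.75)² / 522.75 = 14.2306
  pink: (1042 − 1045.5)² / 1045.5 = 0.0117
  white: (440 − 522.75)² / 522.75 = 13.0991
χ² = 14.2306 + 0.0117 + 13.0991 = 27.3414 ≈ 27.341

27.341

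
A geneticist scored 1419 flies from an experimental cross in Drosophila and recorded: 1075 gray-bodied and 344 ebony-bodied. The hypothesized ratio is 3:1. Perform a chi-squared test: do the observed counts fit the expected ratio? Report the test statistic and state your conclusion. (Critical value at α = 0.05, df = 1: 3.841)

0.434; consistent

The 3:1 ratio has 4 parts, so with N = 1419 the expected counts are:
  gray-bodied: 1419 × 3/4 = 1064.25
  ebony-bodied: 1419 × 1/4 = 354.75
χ² = Σ (O − E)² / E
  gray-bodied: (1075 − 1064.25)² / 1064.25 = 0.1086
  ebony-bodied: (344 − 354.75)² / 354.75 = 0.3258
χ² = 0.1086 + 0.3258 = 0.4344 ≈ 0.434
Degrees of freedom = 2 − 1 = 1; critical value at α = 0.05 is 3.841.
Since 0.434 < 3.841, we fail to reject the null hypothesis — the data are consistent with the 3:1 ratio.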